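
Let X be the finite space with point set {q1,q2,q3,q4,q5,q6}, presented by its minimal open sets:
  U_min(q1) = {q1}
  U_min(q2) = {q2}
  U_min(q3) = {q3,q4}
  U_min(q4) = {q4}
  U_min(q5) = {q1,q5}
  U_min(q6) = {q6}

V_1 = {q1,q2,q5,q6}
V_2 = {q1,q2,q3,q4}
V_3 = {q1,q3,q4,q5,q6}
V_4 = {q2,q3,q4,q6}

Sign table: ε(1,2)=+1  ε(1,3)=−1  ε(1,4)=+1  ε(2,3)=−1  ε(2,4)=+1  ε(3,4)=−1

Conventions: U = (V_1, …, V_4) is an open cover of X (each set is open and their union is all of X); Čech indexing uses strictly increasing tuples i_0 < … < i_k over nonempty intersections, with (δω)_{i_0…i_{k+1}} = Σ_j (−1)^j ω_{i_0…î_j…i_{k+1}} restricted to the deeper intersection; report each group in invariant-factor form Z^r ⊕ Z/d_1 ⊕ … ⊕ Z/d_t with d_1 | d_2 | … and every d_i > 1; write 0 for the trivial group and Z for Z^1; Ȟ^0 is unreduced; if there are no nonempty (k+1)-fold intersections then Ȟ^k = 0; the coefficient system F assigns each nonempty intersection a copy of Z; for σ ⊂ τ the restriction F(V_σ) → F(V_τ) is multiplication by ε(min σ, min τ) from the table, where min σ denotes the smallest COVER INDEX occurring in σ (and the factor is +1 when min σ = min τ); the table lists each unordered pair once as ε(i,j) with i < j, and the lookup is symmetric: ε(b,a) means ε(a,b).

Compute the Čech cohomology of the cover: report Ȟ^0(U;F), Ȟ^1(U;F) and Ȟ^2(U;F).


Ȟ^0 ≅ Z, Ȟ^1 ≅ 0, Ȟ^2 ≅ Z

nerve of the cover:
  V12={q1,q2} V13={q1,q5,q6} V14={q2,q6} V23={q1,q3,q4} V24={q2,q3,q4} V34={q3,q4,q6}
  V123={q1} V124={q2} V134={q6} V234={q3,q4}
C dims 4,6,4; δ0: rk 3, SNF 1^3; δ1: rk 3, SNF 1^3
Ȟ^0 = (4 − 3) − 0 = 1, so Ȟ^0 ≅ Z
Ȟ^1 = (6 − 3) − 3 = 0, so Ȟ^1 ≅ 0
Ȟ^2 = (4 − 0) − 3 = 1, so Ȟ^2 ≅ Z


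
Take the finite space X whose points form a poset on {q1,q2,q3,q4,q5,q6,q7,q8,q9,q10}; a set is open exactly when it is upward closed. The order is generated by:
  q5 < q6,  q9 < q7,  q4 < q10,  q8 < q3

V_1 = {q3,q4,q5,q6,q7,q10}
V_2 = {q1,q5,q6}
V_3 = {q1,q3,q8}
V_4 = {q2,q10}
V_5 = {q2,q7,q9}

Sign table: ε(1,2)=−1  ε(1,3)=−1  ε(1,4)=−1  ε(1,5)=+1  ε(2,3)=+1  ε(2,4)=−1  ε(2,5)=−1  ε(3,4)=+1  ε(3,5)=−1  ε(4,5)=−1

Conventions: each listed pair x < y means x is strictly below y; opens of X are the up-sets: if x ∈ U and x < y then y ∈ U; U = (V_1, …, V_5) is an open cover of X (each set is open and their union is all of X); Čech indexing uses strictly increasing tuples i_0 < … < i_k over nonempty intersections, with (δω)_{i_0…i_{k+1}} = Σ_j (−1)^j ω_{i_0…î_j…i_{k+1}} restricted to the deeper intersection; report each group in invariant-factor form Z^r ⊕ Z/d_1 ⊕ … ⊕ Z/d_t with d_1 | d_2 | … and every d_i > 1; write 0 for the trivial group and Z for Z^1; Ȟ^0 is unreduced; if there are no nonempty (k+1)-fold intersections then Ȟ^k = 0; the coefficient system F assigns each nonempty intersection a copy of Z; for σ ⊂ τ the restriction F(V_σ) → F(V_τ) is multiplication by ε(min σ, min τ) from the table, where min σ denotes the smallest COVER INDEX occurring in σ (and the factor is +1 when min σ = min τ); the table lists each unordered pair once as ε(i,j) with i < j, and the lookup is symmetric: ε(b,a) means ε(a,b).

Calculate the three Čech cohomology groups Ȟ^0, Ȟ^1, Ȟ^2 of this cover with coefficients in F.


cover nerve:
  V12={q5,q6} V13={q3} V14={q10} V15={q7} V23={q1} V45={q2}
C dims 5,6; δ0: rk 4, SNF 1^4
Ȟ^0: (5−4)−0=1 ⇒ Z
Ȟ^1: (6−0)−4=2 ⇒ Z^2
Ȟ^2: (0−0)−0=0 ⇒ 0

Ȟ^0(U;F) ≅ Z,  Ȟ^1(U;F) ≅ Z^2,  Ȟ^2(U;F) ≅ 0


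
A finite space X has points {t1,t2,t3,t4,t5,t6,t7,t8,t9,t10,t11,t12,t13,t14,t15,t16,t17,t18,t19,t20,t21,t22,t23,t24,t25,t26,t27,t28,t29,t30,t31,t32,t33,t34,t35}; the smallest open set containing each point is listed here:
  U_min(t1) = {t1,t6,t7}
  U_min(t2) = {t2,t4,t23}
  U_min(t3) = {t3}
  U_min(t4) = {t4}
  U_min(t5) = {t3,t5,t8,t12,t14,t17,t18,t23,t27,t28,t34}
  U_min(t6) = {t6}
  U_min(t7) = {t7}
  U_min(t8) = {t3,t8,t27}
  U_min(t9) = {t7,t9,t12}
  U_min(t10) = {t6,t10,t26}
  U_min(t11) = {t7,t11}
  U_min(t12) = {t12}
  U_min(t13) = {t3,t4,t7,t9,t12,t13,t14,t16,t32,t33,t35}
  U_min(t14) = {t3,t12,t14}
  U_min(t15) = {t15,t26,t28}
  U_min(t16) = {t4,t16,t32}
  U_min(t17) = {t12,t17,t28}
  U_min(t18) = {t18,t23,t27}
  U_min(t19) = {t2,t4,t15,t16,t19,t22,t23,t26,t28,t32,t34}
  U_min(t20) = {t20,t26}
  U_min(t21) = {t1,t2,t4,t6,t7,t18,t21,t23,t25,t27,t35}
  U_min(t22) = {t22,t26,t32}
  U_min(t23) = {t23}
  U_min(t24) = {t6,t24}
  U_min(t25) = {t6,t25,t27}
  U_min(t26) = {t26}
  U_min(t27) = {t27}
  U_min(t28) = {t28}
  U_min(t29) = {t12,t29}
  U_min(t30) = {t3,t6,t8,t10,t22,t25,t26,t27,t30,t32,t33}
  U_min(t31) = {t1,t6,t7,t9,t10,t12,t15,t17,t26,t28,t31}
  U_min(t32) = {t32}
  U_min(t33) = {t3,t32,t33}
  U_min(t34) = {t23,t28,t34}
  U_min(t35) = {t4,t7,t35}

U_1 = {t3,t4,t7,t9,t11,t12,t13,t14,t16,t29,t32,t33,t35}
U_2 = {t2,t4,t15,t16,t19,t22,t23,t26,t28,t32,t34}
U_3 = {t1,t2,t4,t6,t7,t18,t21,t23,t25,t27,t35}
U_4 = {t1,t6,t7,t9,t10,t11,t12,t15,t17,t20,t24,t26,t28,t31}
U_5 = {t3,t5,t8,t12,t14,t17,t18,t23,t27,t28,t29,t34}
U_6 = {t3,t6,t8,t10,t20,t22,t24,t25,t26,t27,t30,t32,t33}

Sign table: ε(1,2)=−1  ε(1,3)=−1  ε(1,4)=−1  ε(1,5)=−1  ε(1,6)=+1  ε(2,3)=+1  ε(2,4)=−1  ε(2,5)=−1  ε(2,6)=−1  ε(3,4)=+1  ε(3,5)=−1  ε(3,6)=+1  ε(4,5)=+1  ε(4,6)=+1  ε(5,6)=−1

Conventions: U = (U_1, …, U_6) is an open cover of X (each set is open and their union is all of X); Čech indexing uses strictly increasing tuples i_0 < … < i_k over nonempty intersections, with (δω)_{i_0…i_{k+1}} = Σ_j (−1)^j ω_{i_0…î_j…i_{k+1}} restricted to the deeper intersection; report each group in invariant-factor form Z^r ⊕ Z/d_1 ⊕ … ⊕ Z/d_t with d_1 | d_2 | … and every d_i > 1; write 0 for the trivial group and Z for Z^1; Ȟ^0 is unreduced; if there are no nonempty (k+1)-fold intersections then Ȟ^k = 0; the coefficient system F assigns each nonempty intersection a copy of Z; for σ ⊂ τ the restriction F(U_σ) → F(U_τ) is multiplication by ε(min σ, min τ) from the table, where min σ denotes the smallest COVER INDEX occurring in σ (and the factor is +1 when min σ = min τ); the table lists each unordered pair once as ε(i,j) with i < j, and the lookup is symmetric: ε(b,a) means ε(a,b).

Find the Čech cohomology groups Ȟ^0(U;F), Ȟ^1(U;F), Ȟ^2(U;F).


intersection data:
  U12={t4,t16,t32} U13={t4,t7,t35} U14={t7,t9,t11,t12} U15={t3,t12,t14,t29} U16={t3,t32,t33} U23={t2,t4,t23} U24={t15,t26,t28} U25={t23,t28,t34} U26={t22,t26,t32} U34={t1,t6,t7} U35={t18,t23,t27} U36={t6,t25,t27} U45={t12,t17,t28} U46={t6,t10,t20,t24,t26} U56={t3,t8,t27}
  U123={t4} U126={t32} U134={t7} U145={t12} U156={t3} U235={t23} U245={t28} U246={t26} U346={t6} U356={t27}
C dims 6,15,10; δ0: rk 6, SNF 1^5·2; δ1: rk 9, SNF 1^9
Ȟ^0 = (6 − 6) − 0 = 0, so Ȟ^0 ≅ 0
Ȟ^1 = (15 − 9) − 6 = 0 plus torsion [2], so Ȟ^1 ≅ Z/2
Ȟ^2 = (10 − 0) − 9 = 1, so Ȟ^2 ≅ Z

Ȟ^0 ≅ 0; Ȟ^1 ≅ Z/2; Ȟ^2 ≅ Z


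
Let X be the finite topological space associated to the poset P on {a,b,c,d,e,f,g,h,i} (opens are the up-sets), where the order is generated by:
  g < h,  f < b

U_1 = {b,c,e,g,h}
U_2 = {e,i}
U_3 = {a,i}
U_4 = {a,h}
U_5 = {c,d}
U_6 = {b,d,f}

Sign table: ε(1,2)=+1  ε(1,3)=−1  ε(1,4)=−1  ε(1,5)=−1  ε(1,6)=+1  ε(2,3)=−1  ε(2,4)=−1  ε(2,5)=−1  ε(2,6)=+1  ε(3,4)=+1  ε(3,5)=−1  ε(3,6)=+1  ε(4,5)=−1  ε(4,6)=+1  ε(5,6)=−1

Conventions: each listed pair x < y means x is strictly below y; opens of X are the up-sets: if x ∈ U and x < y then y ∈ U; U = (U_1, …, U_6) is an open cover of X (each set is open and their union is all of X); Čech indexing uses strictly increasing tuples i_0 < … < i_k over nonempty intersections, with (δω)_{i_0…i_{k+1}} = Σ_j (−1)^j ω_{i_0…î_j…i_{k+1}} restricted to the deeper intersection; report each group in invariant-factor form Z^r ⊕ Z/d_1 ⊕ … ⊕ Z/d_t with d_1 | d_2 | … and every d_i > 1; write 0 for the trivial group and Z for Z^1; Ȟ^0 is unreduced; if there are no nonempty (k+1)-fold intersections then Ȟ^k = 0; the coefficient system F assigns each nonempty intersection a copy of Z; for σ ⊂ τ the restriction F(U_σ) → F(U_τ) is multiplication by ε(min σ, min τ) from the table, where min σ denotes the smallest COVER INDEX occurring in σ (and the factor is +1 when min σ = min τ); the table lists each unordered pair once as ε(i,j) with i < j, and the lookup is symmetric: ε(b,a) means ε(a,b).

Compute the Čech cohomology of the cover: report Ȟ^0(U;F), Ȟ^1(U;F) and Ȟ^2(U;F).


nerve of the cover:
  U12={e} U14={h} U15={c} U16={b} U23={i} U34={a} U56={d}
C dims 6,7; δ0: rk 5, SNF 1^5
Ȟ^0 = (6 − 5) − 0 = 1, so Ȟ^0 ≅ Z
Ȟ^1 = (7 − 0) − 5 = 2, so Ȟ^1 ≅ Z^2
Ȟ^2 = (0 − 0) − 0 = 0, so Ȟ^2 ≅ 0

Ȟ^0 ≅ Z,  Ȟ^1 ≅ Z^2,  Ȟ^2 ≅ 0


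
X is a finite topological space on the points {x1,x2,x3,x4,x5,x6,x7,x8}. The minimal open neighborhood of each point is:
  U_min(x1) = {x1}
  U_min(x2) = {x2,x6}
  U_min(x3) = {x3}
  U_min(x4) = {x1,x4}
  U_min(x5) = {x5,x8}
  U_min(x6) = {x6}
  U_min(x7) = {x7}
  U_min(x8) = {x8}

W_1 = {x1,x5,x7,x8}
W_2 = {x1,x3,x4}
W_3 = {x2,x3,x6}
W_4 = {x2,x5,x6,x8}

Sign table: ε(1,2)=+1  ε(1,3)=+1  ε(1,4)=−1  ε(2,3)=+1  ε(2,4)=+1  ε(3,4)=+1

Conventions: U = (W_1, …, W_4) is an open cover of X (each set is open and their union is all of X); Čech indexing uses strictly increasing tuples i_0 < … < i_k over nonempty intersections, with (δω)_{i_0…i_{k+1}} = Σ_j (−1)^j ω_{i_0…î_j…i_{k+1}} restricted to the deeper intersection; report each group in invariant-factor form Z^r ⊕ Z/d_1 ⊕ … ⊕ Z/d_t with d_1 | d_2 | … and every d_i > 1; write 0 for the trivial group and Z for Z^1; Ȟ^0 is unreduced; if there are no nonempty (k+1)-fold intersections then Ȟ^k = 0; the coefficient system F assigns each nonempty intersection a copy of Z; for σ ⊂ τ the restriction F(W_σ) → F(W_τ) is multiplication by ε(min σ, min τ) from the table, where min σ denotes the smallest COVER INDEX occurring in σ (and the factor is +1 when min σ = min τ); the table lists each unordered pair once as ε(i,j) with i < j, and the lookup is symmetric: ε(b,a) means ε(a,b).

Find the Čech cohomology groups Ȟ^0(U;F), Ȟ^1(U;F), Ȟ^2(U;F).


Ȟ^0(U;F) ≅ 0, Ȟ^1(U;F) ≅ Z/2, Ȟ^2(U;F) ≅ 0

intersection data:
  W12={x1} W14={x5,x8} W23={x3} W34={x2,x6}
C dims 4,4; δ0: rk 4, SNF 1^3·2
Ȟ^0 = (4 − 4) − 0 = 0, so Ȟ^0 ≅ 0
Ȟ^1 = (4 − 0) − 4 = 0 plus torsion [2], so Ȟ^1 ≅ Z/2
Ȟ^2 = (0 − 0) − 0 = 0, so Ȟ^2 ≅ 0


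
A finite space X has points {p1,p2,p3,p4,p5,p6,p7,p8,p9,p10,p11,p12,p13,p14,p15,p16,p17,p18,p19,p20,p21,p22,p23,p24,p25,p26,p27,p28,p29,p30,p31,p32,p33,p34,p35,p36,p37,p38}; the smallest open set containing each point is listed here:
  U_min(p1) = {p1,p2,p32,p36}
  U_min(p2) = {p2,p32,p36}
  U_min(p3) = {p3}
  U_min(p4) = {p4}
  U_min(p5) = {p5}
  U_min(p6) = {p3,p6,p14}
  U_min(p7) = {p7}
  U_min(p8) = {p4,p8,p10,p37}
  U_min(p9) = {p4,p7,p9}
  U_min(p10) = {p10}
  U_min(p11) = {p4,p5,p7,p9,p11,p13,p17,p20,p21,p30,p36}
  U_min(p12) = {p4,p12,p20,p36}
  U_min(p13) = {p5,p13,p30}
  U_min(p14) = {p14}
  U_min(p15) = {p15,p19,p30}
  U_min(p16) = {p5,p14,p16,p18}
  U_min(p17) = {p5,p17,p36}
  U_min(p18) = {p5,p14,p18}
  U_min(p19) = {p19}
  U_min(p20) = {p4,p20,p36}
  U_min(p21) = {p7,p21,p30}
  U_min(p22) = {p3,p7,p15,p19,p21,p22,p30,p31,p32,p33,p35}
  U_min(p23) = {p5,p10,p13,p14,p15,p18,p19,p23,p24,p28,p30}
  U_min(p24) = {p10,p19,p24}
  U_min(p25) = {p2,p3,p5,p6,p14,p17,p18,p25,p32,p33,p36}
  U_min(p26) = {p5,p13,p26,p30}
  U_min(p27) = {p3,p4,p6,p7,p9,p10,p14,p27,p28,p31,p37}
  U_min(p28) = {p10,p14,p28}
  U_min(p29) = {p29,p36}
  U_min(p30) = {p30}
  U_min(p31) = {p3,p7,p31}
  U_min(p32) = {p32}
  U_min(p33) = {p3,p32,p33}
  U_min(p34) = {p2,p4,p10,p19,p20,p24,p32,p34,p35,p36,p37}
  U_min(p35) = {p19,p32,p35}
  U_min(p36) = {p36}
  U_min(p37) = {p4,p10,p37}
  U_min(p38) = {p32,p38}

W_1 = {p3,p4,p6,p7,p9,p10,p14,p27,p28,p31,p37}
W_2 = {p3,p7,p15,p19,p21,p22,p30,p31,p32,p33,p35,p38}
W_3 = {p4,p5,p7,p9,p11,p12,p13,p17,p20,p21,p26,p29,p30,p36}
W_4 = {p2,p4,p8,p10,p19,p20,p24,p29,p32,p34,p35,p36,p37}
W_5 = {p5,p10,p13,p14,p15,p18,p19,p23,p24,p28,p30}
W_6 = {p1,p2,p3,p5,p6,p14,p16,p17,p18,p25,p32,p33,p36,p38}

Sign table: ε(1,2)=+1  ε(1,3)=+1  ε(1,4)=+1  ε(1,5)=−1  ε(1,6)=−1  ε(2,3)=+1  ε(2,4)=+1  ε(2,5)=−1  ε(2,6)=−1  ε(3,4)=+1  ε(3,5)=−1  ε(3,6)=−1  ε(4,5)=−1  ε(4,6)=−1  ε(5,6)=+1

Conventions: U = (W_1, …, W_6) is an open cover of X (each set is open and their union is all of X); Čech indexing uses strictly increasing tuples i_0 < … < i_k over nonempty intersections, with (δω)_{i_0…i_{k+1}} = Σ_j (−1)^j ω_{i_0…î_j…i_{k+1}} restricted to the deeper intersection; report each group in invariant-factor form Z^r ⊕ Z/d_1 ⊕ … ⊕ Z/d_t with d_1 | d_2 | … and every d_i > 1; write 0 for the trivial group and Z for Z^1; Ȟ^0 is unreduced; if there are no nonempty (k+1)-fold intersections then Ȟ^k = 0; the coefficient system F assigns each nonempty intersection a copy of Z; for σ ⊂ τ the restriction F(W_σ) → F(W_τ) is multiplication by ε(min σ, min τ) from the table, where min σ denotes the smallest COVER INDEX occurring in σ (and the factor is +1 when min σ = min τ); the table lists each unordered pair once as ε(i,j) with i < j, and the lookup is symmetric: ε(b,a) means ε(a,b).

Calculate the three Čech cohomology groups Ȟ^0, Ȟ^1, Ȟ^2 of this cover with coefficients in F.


cover nerve:
  W12={p3,p7,p31} W13={p4,p7,p9} W14={p4,p10,p37} W15={p10,p14,p28} W16={p3,p6,p14} W23={p7,p21,p30} W24={p19,p32,p35} W25={p15,p19,p30} W26={p3,p32,p33,p38} W34={p4,p20,p29,p36} W35={p5,p13,p30} W36={p5,p17,p36} W45={p10,p19,p24} W46={p2,p32,p36} W56={p5,p14,p18}
  W123={p7} W126={p3} W134={p4} W145={p10} W156={p14} W235={p30} W245={p19} W246={p32} W346={p36} W356={p5}
C dims 6,15,10; δ0: rk 5, SNF 1^5; δ1: rk 10, SNF 1^9·2
Ȟ^0: (6−5)−0=1 ⇒ Z
Ȟ^1: (15−10)−5=0 ⇒ 0
Ȟ^2: (10−0)−10=0 plus torsion [2] ⇒ Z/2

Ȟ^0(U;F) ≅ Z, Ȟ^1(U;F) ≅ 0 and Ȟ^2(U;F) ≅ Z/2


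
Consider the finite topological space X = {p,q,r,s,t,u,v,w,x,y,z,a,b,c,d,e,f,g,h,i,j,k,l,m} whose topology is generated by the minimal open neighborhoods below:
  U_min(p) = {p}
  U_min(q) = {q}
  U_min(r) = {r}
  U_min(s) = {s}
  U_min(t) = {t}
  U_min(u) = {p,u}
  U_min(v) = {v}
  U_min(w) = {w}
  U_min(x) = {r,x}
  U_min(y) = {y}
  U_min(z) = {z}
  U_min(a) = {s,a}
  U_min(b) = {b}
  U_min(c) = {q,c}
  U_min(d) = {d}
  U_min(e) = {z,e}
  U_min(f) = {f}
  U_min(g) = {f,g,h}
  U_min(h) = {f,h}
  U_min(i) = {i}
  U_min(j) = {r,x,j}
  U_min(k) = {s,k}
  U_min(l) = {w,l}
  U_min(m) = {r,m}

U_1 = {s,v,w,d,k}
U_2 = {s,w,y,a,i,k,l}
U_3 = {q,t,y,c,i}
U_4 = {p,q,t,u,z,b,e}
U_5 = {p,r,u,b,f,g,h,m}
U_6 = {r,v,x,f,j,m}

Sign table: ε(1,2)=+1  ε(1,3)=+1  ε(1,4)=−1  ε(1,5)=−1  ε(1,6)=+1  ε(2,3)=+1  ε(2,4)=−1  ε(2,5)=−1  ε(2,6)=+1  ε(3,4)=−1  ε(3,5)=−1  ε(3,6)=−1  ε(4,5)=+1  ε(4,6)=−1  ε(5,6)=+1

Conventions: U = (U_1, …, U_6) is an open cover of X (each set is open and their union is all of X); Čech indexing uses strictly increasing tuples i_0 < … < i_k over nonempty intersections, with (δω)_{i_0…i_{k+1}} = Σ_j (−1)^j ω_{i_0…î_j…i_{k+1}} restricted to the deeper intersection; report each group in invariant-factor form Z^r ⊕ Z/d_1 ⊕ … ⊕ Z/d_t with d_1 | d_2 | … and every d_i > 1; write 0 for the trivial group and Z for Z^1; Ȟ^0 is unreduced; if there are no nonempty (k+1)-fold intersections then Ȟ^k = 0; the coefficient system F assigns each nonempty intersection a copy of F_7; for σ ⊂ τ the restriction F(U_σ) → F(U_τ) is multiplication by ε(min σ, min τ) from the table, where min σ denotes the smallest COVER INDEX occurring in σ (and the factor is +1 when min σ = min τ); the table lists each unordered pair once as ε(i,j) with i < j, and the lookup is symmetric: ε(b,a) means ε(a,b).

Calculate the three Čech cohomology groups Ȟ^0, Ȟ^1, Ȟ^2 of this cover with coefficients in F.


cover nerve:
  U12={s,w,k} U16={v} U23={y,i} U34={q,t} U45={p,u,b} U56={r,f,m}
C dims 6,6; δ0: rk_F7 6
Ȟ^0: (6−6)−0=0 ⇒ 0
Ȟ^1: (6−0)−6=0 ⇒ 0
Ȟ^2: (0−0)−0=0 ⇒ 0

Ȟ^0 ≅ 0,  Ȟ^1 ≅ 0,  Ȟ^2 ≅ 0


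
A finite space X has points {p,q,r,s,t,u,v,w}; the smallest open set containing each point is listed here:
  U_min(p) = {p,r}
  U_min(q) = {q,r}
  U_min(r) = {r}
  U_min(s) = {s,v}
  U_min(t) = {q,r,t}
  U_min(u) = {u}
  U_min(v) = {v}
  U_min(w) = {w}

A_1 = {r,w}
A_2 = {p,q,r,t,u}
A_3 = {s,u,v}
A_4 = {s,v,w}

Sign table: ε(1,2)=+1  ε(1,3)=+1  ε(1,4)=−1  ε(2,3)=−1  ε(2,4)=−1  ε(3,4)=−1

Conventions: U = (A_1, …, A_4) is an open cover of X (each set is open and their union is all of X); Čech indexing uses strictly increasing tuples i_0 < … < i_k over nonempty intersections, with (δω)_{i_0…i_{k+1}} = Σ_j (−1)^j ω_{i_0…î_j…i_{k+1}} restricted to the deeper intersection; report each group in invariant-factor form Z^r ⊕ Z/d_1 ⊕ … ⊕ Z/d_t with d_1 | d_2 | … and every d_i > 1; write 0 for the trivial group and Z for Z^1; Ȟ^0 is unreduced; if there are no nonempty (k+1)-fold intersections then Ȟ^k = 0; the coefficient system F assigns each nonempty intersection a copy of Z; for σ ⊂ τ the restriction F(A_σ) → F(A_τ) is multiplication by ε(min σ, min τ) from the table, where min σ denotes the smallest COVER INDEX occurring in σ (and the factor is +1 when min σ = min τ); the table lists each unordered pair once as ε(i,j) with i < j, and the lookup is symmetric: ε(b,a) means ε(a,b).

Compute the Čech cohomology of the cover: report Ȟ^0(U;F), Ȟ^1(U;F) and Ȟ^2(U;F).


nerve simplices:
  A12={r} A14={w} A23={u} A34={s,v}
C dims 4,4; δ0: rk 4, SNF 1^3·2
degree 0: 4−4−0 = 0 → Ȟ^0 ≅ 0
degree 1: 4−0−4 = 0 plus torsion [2] → Ȟ^1 ≅ Z/2
degree 2: 0−0−0 = 0 → Ȟ^2 ≅ 0

Ȟ^0 ≅ 0, Ȟ^1 ≅ Z/2, Ȟ^2 ≅ 0


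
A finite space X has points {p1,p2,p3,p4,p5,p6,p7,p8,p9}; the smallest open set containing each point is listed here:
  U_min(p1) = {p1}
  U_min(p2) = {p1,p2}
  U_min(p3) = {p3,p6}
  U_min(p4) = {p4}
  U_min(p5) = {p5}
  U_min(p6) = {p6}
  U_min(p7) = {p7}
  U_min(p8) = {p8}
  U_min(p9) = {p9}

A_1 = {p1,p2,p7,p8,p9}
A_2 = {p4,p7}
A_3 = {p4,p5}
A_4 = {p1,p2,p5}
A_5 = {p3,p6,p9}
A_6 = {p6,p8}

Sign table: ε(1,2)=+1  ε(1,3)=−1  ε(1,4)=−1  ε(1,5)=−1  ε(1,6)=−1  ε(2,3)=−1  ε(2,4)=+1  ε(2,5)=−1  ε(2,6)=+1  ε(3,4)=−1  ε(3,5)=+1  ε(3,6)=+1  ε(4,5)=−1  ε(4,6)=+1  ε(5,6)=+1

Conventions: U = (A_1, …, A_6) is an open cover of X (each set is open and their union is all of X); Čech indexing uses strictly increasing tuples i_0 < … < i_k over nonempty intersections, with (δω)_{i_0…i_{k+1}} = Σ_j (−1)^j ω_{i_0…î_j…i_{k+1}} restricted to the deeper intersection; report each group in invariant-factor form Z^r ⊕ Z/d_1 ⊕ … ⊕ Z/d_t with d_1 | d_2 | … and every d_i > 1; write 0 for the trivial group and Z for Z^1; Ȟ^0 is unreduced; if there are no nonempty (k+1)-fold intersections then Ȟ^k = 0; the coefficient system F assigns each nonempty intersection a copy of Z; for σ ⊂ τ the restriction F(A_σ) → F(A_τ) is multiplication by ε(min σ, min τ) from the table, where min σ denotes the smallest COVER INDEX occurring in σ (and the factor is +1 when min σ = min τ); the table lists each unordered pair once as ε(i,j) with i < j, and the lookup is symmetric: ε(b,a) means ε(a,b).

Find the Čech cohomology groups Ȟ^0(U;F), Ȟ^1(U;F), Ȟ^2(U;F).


nonempty intersections:
  A12={p7} A14={p1,p2} A15={p9} A16={p8} A23={p4} A34={p5} A56={p6}
C dims 6,7; δ0: rk 6, SNF 1^5·2
Ȟ^0: (6−6)−0=0 ⇒ 0
Ȟ^1: (7−0)−6=1 plus torsion [2] ⇒ Z ⊕ Z/2
Ȟ^2: (0−0)−0=0 ⇒ 0

Ȟ^0 ≅ 0; Ȟ^1 ≅ Z ⊕ Z/2; Ȟ^2 ≅ 0


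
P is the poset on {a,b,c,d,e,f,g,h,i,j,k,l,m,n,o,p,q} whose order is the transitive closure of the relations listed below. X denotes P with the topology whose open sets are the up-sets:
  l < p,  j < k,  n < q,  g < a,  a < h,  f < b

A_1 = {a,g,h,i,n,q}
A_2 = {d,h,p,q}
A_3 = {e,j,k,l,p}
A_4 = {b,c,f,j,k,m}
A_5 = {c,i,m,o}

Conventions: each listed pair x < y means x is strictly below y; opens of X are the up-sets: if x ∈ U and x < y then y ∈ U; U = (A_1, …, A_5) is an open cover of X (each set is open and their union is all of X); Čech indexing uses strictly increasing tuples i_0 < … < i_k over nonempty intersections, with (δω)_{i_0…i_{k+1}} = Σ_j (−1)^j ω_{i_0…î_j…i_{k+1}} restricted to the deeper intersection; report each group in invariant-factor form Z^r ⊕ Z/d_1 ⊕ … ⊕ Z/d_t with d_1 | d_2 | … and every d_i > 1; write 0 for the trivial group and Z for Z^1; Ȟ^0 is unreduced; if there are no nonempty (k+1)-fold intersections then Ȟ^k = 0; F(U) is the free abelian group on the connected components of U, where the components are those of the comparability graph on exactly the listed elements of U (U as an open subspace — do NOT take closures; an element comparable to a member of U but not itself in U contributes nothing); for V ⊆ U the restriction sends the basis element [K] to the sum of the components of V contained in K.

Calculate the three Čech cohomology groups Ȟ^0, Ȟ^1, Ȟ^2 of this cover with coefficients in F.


Ȟ^0(U;F) ≅ Z^11, Ȟ^1(U;F) ≅ 0 and Ȟ^2(U;F) ≅ 0

nonempty intersections:
  A12={h,q} A15={i} A23={p} A34={j,k} A45={c,m}
components per intersection:
  A1: {a,g,h} {i} {n,q}
  A2: {d} {h} {p} {q}
  A3: {e} {j,k} {l,p}
  A4: {b,f} {c} {j,k} {m}
  A5: {c} {i} {m} {o}
  A12: {h} {q}
  A15: {i}
  A23: {p}
  A34: {j,k}
  A45: {c} {m}
C dims 18,7; δ0: rk 7, SNF 1^7
Ȟ^0: (18−7)−0=11 ⇒ Z^11
Ȟ^1: (7−0)−7=0 ⇒ 0
Ȟ^2: (0−0)−0=0 ⇒ 0


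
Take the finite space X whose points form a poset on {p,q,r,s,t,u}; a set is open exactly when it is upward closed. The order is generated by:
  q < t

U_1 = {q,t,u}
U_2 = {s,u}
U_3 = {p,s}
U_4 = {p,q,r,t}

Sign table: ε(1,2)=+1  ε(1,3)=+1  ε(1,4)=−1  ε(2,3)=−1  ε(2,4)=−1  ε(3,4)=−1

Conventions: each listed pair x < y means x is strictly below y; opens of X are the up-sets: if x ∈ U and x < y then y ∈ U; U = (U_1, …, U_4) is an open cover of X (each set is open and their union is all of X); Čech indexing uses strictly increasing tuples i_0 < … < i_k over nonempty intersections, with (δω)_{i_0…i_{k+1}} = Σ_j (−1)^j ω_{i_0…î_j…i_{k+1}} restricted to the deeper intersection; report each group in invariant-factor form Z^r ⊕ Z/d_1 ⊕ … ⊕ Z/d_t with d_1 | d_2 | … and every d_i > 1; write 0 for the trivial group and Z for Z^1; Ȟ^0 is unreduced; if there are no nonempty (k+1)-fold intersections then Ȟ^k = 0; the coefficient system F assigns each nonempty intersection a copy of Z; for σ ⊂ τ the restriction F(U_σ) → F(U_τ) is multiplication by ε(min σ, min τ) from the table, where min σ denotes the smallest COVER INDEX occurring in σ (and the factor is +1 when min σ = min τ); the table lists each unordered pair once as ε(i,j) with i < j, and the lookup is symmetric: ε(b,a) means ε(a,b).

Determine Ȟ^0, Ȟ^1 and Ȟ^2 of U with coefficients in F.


nonempty intersections:
  U12={u} U14={q,t} U23={s} U34={p}
C dims 4,4; δ0: rk 4, SNF 1^3·2
Ȟ^0: (4−4)−0=0 ⇒ 0
Ȟ^1: (4−0)−4=0 plus torsion [2] ⇒ Z/2
Ȟ^2: (0−0)−0=0 ⇒ 0

Ȟ^0(U;F) ≅ 0,  Ȟ^1(U;F) ≅ Z/2,  Ȟ^2(U;F) ≅ 0


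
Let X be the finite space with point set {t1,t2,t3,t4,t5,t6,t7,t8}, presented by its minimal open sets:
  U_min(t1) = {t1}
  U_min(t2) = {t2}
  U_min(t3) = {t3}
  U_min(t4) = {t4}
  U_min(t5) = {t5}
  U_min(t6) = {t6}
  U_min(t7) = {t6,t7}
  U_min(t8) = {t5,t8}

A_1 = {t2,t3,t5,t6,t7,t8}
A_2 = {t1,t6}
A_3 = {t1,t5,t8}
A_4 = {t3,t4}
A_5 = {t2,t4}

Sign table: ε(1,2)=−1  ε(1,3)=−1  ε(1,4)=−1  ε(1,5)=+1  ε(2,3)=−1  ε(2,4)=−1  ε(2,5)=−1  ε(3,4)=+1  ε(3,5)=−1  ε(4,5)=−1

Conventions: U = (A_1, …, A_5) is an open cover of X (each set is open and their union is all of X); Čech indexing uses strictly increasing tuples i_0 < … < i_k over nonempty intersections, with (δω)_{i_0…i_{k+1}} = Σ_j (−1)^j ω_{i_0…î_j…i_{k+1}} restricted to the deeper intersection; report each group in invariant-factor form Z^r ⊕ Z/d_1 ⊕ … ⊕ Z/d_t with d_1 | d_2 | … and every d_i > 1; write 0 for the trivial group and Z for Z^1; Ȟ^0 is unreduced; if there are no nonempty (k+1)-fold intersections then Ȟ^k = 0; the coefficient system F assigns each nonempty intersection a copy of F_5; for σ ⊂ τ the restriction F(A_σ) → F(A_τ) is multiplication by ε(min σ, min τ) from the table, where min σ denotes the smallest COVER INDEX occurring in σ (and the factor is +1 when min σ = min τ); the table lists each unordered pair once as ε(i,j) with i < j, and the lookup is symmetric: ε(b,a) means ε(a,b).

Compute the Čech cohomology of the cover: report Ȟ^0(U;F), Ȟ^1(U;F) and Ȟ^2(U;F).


Ȟ^0(U;F) ≅ 0, Ȟ^1(U;F) ≅ Z/5 and Ȟ^2(U;F) ≅ 0

nerve of the cover:
  A12={t6} A13={t5,t8} A14={t3} A15={t2} A23={t1} A45={t4}
C dims 5,6; δ0: rk_F5 5
Ȟ^0 = (5 − 5) − 0 = 0, so Ȟ^0 ≅ 0
Ȟ^1 = (6 − 0) − 5 = 1, so Ȟ^1 ≅ Z/5
Ȟ^2 = (0 − 0) − 0 = 0, so Ȟ^2 ≅ 0


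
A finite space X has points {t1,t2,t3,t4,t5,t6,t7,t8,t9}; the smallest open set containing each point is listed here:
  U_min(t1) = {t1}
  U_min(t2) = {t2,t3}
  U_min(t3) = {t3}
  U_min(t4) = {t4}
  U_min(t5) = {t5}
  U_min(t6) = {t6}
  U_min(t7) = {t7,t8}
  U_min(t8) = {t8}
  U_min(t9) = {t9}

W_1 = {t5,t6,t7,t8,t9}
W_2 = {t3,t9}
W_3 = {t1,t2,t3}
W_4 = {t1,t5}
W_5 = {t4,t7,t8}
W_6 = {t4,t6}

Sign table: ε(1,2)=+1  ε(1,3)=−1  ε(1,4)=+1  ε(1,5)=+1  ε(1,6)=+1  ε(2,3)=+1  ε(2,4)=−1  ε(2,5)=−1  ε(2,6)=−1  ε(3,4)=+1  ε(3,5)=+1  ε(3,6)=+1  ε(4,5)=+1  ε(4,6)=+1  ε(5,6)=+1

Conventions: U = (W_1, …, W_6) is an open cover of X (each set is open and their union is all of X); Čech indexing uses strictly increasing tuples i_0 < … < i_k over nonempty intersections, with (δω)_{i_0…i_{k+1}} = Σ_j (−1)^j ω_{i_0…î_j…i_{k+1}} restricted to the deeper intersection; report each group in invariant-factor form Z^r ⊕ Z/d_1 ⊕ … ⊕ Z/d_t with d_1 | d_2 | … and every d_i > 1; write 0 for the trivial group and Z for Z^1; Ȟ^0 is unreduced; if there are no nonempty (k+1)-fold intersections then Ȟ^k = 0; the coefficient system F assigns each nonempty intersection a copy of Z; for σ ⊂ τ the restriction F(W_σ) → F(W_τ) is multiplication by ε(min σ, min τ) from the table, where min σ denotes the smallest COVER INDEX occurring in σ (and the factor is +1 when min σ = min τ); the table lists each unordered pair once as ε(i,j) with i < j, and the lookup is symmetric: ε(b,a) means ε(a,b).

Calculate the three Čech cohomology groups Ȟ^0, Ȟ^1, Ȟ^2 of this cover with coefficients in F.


nerve of the cover:
  W12={t9} W14={t5} W15={t7,t8} W16={t6} W23={t3} W34={t1} W56={t4}
C dims 6,7; δ0: rk 5, SNF 1^5
Ȟ^0 = (6 − 5) − 0 = 1, so Ȟ^0 ≅ Z
Ȟ^1 = (7 − 0) − 5 = 2, so Ȟ^1 ≅ Z^2
Ȟ^2 = (0 − 0) − 0 = 0, so Ȟ^2 ≅ 0

Ȟ^0 = Z, Ȟ^1 = Z^2, Ȟ^2 = 0


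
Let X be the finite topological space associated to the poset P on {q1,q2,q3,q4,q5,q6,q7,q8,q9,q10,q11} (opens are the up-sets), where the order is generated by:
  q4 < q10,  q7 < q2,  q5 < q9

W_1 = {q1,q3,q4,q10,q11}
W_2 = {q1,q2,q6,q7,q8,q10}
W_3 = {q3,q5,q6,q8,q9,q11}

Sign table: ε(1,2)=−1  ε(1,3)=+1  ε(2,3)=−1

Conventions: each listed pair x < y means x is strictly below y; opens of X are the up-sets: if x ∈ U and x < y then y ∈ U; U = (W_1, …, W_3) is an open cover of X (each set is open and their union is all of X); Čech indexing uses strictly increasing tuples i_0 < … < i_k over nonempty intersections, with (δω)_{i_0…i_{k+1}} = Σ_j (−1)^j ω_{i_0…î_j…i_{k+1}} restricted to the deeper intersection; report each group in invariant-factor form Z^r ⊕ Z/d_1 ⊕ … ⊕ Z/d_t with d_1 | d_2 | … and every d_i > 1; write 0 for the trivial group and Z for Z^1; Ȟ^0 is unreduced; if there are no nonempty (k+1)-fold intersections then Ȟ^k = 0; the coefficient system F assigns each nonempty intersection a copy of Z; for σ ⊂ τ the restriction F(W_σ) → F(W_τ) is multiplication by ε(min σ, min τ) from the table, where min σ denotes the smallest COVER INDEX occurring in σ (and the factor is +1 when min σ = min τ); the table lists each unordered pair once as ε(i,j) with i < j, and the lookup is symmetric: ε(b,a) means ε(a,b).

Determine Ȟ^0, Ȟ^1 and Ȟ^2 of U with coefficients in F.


Ȟ^0(U;F) ≅ Z, Ȟ^1(U;F) ≅ Z and Ȟ^2(U;F) ≅ 0

nonempty overlaps:
  W12={q1,q10} W13={q3,q11} W23={q6,q8}
C dims 3,3; δ0: rk 2, SNF 1^2
degree 0: 3−2−0 = 1 → Ȟ^0 ≅ Z
degree 1: 3−0−2 = 1 → Ȟ^1 ≅ Z
degree 2: 0−0−0 = 0 → Ȟ^2 ≅ 0


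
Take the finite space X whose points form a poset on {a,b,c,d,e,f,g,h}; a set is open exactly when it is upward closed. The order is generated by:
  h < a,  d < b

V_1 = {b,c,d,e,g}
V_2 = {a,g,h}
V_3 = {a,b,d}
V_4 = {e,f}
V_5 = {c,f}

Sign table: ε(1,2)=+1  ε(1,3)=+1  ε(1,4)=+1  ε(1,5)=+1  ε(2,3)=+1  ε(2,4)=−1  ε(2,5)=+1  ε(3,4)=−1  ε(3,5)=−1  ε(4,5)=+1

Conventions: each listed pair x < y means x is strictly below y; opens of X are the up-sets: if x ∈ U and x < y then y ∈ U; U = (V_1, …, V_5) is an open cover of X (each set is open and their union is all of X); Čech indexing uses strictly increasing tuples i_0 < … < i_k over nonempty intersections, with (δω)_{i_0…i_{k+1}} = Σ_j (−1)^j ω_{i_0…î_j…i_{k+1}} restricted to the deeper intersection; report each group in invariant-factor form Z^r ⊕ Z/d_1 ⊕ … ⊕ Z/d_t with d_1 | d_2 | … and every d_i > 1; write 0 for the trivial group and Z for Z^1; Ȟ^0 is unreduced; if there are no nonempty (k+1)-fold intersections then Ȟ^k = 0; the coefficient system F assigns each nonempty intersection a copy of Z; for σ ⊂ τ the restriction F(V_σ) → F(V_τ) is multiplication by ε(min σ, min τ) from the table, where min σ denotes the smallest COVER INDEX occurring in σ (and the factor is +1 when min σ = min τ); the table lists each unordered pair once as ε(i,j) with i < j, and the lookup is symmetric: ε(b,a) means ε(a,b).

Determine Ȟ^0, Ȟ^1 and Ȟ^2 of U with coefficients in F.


Ȟ^0 = Z; Ȟ^1 = Z^2; Ȟ^2 = 0

nerve simplices:
  V12={g} V13={b,d} V14={e} V15={c} V23={a} V45={f}
C dims 5,6; δ0: rk 4, SNF 1^4
degree 0: 5−4−0 = 1 → Ȟ^0 ≅ Z
degree 1: 6−0−4 = 2 → Ȟ^1 ≅ Z^2
degree 2: 0−0−0 = 0 → Ȟ^2 ≅ 0


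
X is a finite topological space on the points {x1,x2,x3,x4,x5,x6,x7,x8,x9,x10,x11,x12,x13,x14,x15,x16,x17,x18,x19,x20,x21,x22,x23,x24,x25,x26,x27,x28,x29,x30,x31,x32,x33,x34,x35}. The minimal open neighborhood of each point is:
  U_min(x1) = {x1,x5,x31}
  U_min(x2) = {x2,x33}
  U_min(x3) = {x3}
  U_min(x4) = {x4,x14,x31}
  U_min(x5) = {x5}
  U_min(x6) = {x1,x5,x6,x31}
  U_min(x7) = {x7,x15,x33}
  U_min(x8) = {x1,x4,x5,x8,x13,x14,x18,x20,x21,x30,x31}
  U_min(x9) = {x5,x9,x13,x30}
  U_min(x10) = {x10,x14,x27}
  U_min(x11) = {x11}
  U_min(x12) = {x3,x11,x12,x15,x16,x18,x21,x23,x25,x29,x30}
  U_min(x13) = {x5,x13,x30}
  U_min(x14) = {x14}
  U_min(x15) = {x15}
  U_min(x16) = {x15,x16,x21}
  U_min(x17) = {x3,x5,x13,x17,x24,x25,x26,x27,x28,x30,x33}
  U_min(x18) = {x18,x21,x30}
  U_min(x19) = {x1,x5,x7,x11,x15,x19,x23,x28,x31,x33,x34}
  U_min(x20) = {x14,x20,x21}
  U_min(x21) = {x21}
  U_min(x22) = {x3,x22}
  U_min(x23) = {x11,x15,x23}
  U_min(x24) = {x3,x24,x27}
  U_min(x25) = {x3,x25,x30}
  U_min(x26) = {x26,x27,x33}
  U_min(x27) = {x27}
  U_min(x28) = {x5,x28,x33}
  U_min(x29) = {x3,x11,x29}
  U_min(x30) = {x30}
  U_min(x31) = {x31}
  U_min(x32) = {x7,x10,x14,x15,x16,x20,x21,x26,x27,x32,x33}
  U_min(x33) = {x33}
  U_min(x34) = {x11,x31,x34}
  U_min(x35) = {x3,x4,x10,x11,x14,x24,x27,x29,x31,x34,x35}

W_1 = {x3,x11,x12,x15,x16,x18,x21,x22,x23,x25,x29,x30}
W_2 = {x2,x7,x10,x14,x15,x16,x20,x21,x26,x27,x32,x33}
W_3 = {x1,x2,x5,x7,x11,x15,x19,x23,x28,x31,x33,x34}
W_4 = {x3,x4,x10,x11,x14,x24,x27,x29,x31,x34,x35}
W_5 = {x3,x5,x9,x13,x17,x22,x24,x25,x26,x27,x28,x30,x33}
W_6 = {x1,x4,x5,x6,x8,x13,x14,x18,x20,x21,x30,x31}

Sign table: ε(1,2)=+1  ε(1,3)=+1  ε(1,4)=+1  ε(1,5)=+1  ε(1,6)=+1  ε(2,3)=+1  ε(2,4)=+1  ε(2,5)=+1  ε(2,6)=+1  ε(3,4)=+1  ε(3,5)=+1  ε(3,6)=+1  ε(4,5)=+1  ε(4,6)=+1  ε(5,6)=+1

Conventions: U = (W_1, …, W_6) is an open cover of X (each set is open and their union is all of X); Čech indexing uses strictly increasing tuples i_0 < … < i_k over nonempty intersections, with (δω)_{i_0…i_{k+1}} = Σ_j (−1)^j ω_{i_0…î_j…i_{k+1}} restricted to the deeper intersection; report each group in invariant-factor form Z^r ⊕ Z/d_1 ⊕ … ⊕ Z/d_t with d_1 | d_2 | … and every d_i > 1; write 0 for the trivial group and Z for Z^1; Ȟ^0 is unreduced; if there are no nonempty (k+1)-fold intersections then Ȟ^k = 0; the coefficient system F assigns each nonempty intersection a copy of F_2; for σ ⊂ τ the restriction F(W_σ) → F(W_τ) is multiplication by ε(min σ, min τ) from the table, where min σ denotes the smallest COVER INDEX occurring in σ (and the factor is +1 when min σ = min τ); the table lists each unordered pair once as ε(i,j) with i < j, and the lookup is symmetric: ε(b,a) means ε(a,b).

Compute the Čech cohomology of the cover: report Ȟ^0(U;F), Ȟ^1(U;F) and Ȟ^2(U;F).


nonempty overlaps:
  W12={x15,x16,x21} W13={x11,x15,x23} W14={x3,x11,x29} W15={x3,x22,x25,x30} W16={x18,x21,x30} W23={x2,x7,x15,x33} W24={x10,x14,x27} W25={x26,x27,x33} W26={x14,x20,x21} W34={x11,x31,x34} W35={x5,x28,x33} W36={x1,x5,x31} W45={x3,x24,x27} W46={x4,x14,x31} W56={x5,x13,x30}
  W123={x15} W126={x21} W134={x11} W145={x3} W156={x30} W235={x33} W245={x27} W246={x14} W346={x31} W356={x5}
C dims 6,15,10; δ0: rk_F2 5; δ1: rk_F2 9
degree 0: 6−5−0 = 1 → Ȟ^0 ≅ Z/2
degree 1: 15−9−5 = 1 → Ȟ^1 ≅ Z/2
degree 2: 10−0−9 = 1 → Ȟ^2 ≅ Z/2

Ȟ^0 ≅ Z/2,  Ȟ^1 ≅ Z/2,  Ȟ^2 ≅ Z/2


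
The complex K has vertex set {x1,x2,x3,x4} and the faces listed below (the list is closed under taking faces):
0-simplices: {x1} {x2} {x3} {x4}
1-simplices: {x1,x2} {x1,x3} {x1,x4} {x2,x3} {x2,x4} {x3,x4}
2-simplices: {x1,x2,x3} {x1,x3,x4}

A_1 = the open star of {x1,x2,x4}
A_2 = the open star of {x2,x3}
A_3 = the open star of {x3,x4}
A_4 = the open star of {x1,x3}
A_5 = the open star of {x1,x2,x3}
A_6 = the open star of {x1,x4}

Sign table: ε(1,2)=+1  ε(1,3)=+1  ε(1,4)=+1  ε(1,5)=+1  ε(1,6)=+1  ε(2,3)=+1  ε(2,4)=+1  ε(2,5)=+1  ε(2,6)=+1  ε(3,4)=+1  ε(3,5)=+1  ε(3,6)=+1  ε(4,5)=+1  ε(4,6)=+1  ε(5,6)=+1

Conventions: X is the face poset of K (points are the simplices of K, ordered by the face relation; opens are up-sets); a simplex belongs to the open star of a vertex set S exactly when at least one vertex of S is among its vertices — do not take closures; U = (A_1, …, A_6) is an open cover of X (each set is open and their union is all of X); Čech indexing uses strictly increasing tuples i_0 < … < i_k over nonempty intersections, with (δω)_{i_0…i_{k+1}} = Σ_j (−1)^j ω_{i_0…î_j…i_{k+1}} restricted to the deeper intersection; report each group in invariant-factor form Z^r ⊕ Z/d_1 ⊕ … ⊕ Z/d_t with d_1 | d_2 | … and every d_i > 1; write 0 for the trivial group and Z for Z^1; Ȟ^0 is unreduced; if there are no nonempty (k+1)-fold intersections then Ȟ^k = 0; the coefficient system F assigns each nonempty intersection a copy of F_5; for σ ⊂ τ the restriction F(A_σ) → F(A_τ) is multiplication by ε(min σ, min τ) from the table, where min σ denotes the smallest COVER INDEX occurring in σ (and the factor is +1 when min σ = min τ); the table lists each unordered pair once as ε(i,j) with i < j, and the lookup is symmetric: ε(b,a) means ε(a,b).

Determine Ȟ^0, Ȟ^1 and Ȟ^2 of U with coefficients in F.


Ȟ^0(U;F) ≅ Z/5, Ȟ^1(U;F) ≅ 0, Ȟ^2(U;F) ≅ 0

nerve of the cover:
  A1={{x1},{x2},{x4},{x1,x2},{x1,x3},{x1,x4},{x2,x3},{x2,x4},{x3,x4},{x1,x2,x3},{x1,x3,x4}} A2={{x2},{x3},{x1,x2},{x1,x3},{x2,x3},{x2,x4},{x3,x4},{x1,x2,x3},{x1,x3,x4}} A3={{x3},{x4},{x1,x3},{x1,x4},{x2,x3},{x2,x4},{x3,x4},{x1,x2,x3},{x1,x3,x4}} A4={{x1},{x3},{x1,x2},{x1,x3},{x1,x4},{x2,x3},{x3,x4},{x1,x2,x3},{x1,x3,x4}} A5={{x1},{x2},{x3},{x1,x2},{x1,x3},{x1,x4},{x2,x3},{x2,x4},{x3,x4},{x1,x2,x3},{x1,x3,x4}} A6={{x1},{x4},{x1,x2},{x1,x3},{x1,x4},{x2,x4},{x3,x4},{x1,x2,x3},{x1,x3,x4}}
  A12={{x2},{x1,x2},{x1,x3},{x2,x3},{x2,x4},{x3,x4},{x1,x2,x3},{x1,x3,x4}} A13={{x4},{x1,x3},{x1,x4},{x2,x3},{x2,x4},{x3,x4},{x1,x2,x3},{x1,x3,x4}} A14={{x1},{x1,x2},{x1,x3},{x1,x4},{x2,x3},{x3,x4},{x1,x2,x3},{x1,x3,x4}} A15={{x1},{x2},{x1,x2},{x1,x3},{x1,x4},{x2,x3},{x2,x4},{x3,x4},{x1,x2,x3},{x1,x3,x4}} A16={{x1},{x4},{x1,x2},{x1,x3},{x1,x4},{x2,x4},{x3,x4},{x1,x2,x3},{x1,x3,x4}} A23={{x3},{x1,x3},{x2,x3},{x2,x4},{x3,x4},{x1,x2,x3},{x1,x3,x4}} A24={{x3},{x1,x2},{x1,x3},{x2,x3},{x3,x4},{x1,x2,x3},{x1,x3,x4}} A25={{x2},{x3},{x1,x2},{x1,x3},{x2,x3},{x2,x4},{x3,x4},{x1,x2,x3},{x1,x3,x4}} A26={{x1,x2},{x1,x3},{x2,x4},{x3,x4},{x1,x2,x3},{x1,x3,x4}} A34={{x3},{x1,x3},{x1,x4},{x2,x3},{x3,x4},{x1,x2,x3},{x1,x3,x4}} A35={{x3},{x1,x3},{x1,x4},{x2,x3},{x2,x4},{x3,x4},{x1,x2,x3},{x1,x3,x4}} A36={{x4},{x1,x3},{x1,x4},{x2,x4},{x3,x4},{x1,x2,x3},{x1,x3,x4}} A45={{x1},{x3},{x1,x2},{x1,x3},{x1,x4},{x2,x3},{x3,x4},{x1,x2,x3},{x1,x3,x4}} A46={{x1},{x1,x2},{x1,x3},{x1,x4},{x3,x4},{x1,x2,x3},{x1,x3,x4}} A56={{x1},{x1,x2},{x1,x3},{x1,x4},{x2,x4},{x3,x4},{x1,x2,x3},{x1,x3,x4}}
  A123={{x1,x3},{x2,x3},{x2,x4},{x3,x4},{x1,x2,x3},{x1,x3,x4}} A124={{x1,x2},{x1,x3},{x2,x3},{x3,x4},{x1,x2,x3},{x1,x3,x4}} A125={{x2},{x1,x2},{x1,x3},{x2,x3},{x2,x4},{x3,x4},{x1,x2,x3},{x1,x3,x4}} A126={{x1,x2},{x1,x3},{x2,x4},{x3,x4},{x1,x2,x3},{x1,x3,x4}} A134={{x1,x3},{x1,x4},{x2,x3},{x3,x4},{x1,x2,x3},{x1,x3,x4}} A135={{x1,x3},{x1,x4},{x2,x3},{x2,x4},{x3,x4},{x1,x2,x3},{x1,x3,x4}} A136={{x4},{x1,x3},{x1,x4},{x2,x4},{x3,x4},{x1,x2,x3},{x1,x3,x4}} A145={{x1},{x1,x2},{x1,x3},{x1,x4},{x2,x3},{x3,x4},{x1,x2,x3},{x1,x3,x4}} A146={{x1},{x1,x2},{x1,x3},{x1,x4},{x3,x4},{x1,x2,x3},{x1,x3,x4}} A156={{x1},{x1,x2},{x1,x3},{x1,x4},{x2,x4},{x3,x4},{x1,x2,x3},{x1,x3,x4}} A234={{x3},{x1,x3},{x2,x3},{x3,x4},{x1,x2,x3},{x1,x3,x4}} A235={{x3},{x1,x3},{x2,x3},{x2,x4},{x3,x4},{x1,x2,x3},{x1,x3,x4}} A236={{x1,x3},{x2,x4},{x3,x4},{x1,x2,x3},{x1,x3,x4}} A245={{x3},{x1,x2},{x1,x3},{x2,x3},{x3,x4},{x1,x2,x3},{x1,x3,x4}} A246={{x1,x2},{x1,x3},{x3,x4},{x1,x2,x3},{x1,x3,x4}} A256={{x1,x2},{x1,x3},{x2,x4},{x3,x4},{x1,x2,x3},{x1,x3,x4}} A345={{x3},{x1,x3},{x1,x4},{x2,x3},{x3,x4},{x1,x2,x3},{x1,x3,x4}} A346={{x1,x3},{x1,x4},{x3,x4},{x1,x2,x3},{x1,x3,x4}} A356={{x1,x3},{x1,x4},{x2,x4},{x3,x4},{x1,x2,x3},{x1,x3,x4}} A456={{x1},{x1,x2},{x1,x3},{x1,x4},{x3,x4},{x1,x2,x3},{x1,x3,x4}}
  A1234={{x1,x3},{x2,x3},{x3,x4},{x1,x2,x3},{x1,x3,x4}} A1235={{x1,x3},{x2,x3},{x2,x4},{x3,x4},{x1,x2,x3},{x1,x3,x4}} A1236={{x1,x3},{x2,x4},{x3,x4},{x1,x2,x3},{x1,x3,x4}} A1245={{x1,x2},{x1,x3},{x2,x3},{x3,x4},{x1,x2,x3},{x1,x3,x4}} A1246={{x1,x2},{x1,x3},{x3,x4},{x1,x2,x3},{x1,x3,x4}} A1256={{x1,x2},{x1,x3},{x2,x4},{x3,x4},{x1,x2,x3},{x1,x3,x4}} A1345={{x1,x3},{x1,x4},{x2,x3},{x3,x4},{x1,x2,x3},{x1,x3,x4}} A1346={{x1,x3},{x1,x4},{x3,x4},{x1,x2,x3},{x1,x3,x4}} A1356={{x1,x3},{x1,x4},{x2,x4},{x3,x4},{x1,x2,x3},{x1,x3,x4}} A1456={{x1},{x1,x2},{x1,x3},{x1,x4},{x3,x4},{x1,x2,x3},{x1,x3,x4}} A2345={{x3},{x1,x3},{x2,x3},{x3,x4},{x1,x2,x3},{x1,x3,x4}} A2346={{x1,x3},{x3,x4},{x1,x2,x3},{x1,x3,x4}} A2356={{x1,x3},{x2,x4},{x3,x4},{x1,x2,x3},{x1,x3,x4}} A2456={{x1,x2},{x1,x3},{x3,x4},{x1,x2,x3},{x1,x3,x4}} A3456={{x1,x3},{x1,x4},{x3,x4},{x1,x2,x3},{x1,x3,x4}}
  A12345={{x1,x3},{x2,x3},{x3,x4},{x1,x2,x3},{x1,x3,x4}} A12346={{x1,x3},{x3,x4},{x1,x2,x3},{x1,x3,x4}} A12356={{x1,x3},{x2,x4},{x3,x4},{x1,x2,x3},{x1,x3,x4}} A12456={{x1,x2},{x1,x3},{x3,x4},{x1,x2,x3},{x1,x3,x4}} A13456={{x1,x3},{x1,x4},{x3,x4},{x1,x2,x3},{x1,x3,x4}} A23456={{x1,x3},{x3,x4},{x1,x2,x3},{x1,x3,x4}}
  A123456={{x1,x3},{x3,x4},{x1,x2,x3},{x1,x3,x4}}
C dims 6,15,20,15; δ0: rk_F5 5; δ1: rk_F5 10; δ2: rk_F5 10
Ȟ^0 = (6 − 5) − 0 = 1, so Ȟ^0 ≅ Z/5
Ȟ^1 = (15 − 10) − 5 = 0, so Ȟ^1 ≅ 0
Ȟ^2 = (20 − 10) − 10 = 0, so Ȟ^2 ≅ 0
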